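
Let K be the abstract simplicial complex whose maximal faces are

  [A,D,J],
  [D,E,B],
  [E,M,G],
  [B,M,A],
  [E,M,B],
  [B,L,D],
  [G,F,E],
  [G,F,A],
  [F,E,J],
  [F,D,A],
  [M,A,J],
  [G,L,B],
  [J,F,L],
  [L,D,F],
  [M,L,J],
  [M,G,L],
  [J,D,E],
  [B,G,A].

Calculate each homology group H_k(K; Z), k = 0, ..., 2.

H_0 ≅ Z,  H_1 ≅ Z ⊕ Z_2,  H_2 = 0.

Fix the vertex order A < B < D < E < F < G < J < L < M and write every simplex with vertices in increasing order. Then dim K = 2 and the simplices of K are:

  0-simplices (9): A, B, D, E, F, G, J, L, M
  1-simplices (27): AB, AD, AF, AG, AJ, AM, BD, BE, BG, BL, BM, DE, DF, DJ, DL, EF, EG, EJ, EM, FG, FJ, FL, GL, GM, JL, JM, LM
  2-simplices (18): ABG, ABM, ADF, ADJ, AFG, AJM, BDE, BDL, BEM, BGL, DEJ, DFL, EFG, EFJ, EGM, FJL, GLM, JLM

so the chain groups are C_0 ≅ Z^9, C_1 ≅ Z^27, C_2 ≅ Z^18.

Boundary ∂_1: C_1 → C_0 sends each edge [p,q] (with p < q) to q − p. For instance
  ∂BM = M − B.
This gives a 9×27 integer matrix of rank 8; reducing to Smith normal form yields diagonal entries (1,1,1,1,1,1,1,1).

The boundary map ∂_2: C_2 → C_1 sends each 2-simplex [p,q,r] to [q,r] − [p,r] + [p,q]. For instance
  ∂EGM = GM − EM + EG,
  ∂AFG = FG − AG + AF.
As a 27×18 matrix over Z this has rank 18, with invariant factors (1,1,1,1,1,1,1,1,1,1,1,1,1,1,1,1,1,2).

Reading off H_k = ker ∂_k / im ∂_{k+1}:

  H_0: rank C_0 − rank ∂_1 = 9 − 8 = 1, and the invariant factors of ∂_1 are all 1, so H_0 ≅ Z.
  H_1: rank ker ∂_1 − rank ∂_2 = (27 − 8) − 18 = 1, and ∂_2 has invariant factor 2 > 1, so H_1 ≅ Z ⊕ Z_2.
  H_2: rank ker ∂_2 − rank ∂_3 = (18 − 18) − 0 = 0, and there is no ∂_3, so H_2 ≅ 0.

As a check, the Euler characteristic is 9 − 27 + 18 = 0, which agrees with 1 − 1 + 0 = 0.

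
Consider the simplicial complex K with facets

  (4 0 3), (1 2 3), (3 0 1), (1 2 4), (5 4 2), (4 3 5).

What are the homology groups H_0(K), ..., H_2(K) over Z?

Take the total order 0 < 1 < 2 < 3 < 4 < 5 on the vertex set. Then K (dimension 2) consists of the simplices:

  0-simplices (6): [0], [1], [2], [3], [4], [5]
  1-simplices (12): [0,1], [0,3], [0,4], [1,2], [1,3], [1,4], [2,3], [2,4], [2,5], [3,4], [3,5], [4,5]
  2-simplices (6): [0,1,3], [0,3,4], [1,2,3], [1,2,4], [2,4,5], [3,4,5]

Hence C_0 ≅ Z^6, C_1 ≅ Z^12, C_2 ≅ Z^6.

Boundary ∂_1: C_1 → C_0 sends each edge [p,q] (with p < q) to q − p. For instance
  ∂[1,4] = [4] − [1].
The resulting 6×12 matrix has rank 5, and its Smith normal form has invariant factors (1,1,1,1,1).

Boundary ∂_2: C_2 → C_1 sends each 2-simplex [p,q,r] to [q,r] − [p,r] + [p,q]. For instance
  ∂[3,4,5] = [4,5] − [3,5] + [3,4],
  ∂[0,1,3] = [1,3] − [0,3] + [0,1].
As a 12×6 matrix over Z this has rank 6, with invariant factors (1,1,1,1,1,1).

Computing H_k = (kernel of ∂_k) / (image of ∂_{k+1}):

  H_0: rank C_0 − rank ∂_1 = 6 − 5 = 1, and the invariant factors of ∂_1 are all 1, so H_0 = Z.
  H_1: rank ker ∂_1 − rank ∂_2 = (12 − 5) − 6 = 1, and the invariant factors of ∂_2 are all 1, so H_1 = Z.
  H_2: rank ker ∂_2 − rank ∂_3 = (6 − 6) − 0 = 0, and there is no ∂_3, so H_2 = 0.

As a check, the Euler characteristic is 6 − 12 + 6 = 0, which agrees with 1 − 1 + 0 = 0.

H_0 ≅ Z,  H_1 ≅ Z,  H_2 = 0.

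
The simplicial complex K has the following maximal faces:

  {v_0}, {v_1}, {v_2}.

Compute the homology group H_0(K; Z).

Take the total order v_0 < v_1 < v_2 on the vertex set. Then K (dimension 0) consists of the simplices:

  0-simplices (3): [v_0], [v_1], [v_2]

giving chain groups C_0 ≅ Z^3.

From H_k ≅ ker(∂_k) / im(∂_{k+1}) we obtain:

  H_0: rank C_0 − rank ∂_1 = 3 − 0 = 3, and there is no ∂_1, so H_0 ≅ Z^3.

H_0 = Z^3.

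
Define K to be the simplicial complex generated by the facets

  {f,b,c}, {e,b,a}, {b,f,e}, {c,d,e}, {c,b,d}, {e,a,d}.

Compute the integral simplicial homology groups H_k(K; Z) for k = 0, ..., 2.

We work with the vertex ordering a < b < c < d < e < f. The simplices of K, each written with vertices in increasing order, are:

  0-simplices (6): a, b, c, d, e, f
  1-simplices (12): ab, ad, ae, bc, bd, be, bf, cd, ce, cf, de, ef
  2-simplices (6): abe, ade, bcd, bcf, bef, cde

giving chain groups C_0 ≅ Z^6, C_1 ≅ Z^12, C_2 ≅ Z^6.

∂_1: C_1 → C_0 maps an edge to its endpoints' difference, ∂[p,q] = q − p. For instance
  ∂ad = d − a.
This gives a 6×12 integer matrix of rank 5; reducing to Smith normal form yields diagonal entries (1,1,1,1,1).

∂_2: C_2 → C_1 sends each 2-simplex [p,q,r] to [q,r] − [p,r] + [p,q]. For instance
  ∂bef = ef − bf + be,
  ∂cde = de − ce + cd.
This gives a 12×6 integer matrix of rank 6; reducing to Smith normal form yields diagonal entries (1,1,1,1,1,1).

Computing H_k = (kernel of ∂_k) / (image of ∂_{k+1}):

  H_0: rank C_0 − rank ∂_1 = 6 − 5 = 1, and the invariant factors of ∂_1 are all 1, so H_0 = Z.
  H_1: rank ker ∂_1 − rank ∂_2 = (12 − 5) − 6 = 1, and the invariant factors of ∂_2 are all 1, so H_1 = Z.
  H_2: rank ker ∂_2 − rank ∂_3 = (6 − 6) − 0 = 0, and there is no ∂_3, so H_2 = 0.

(K is a triangulation of the cylinder S^1 x I.)

H_0 = Z,  H_1 = Z,  H_2 = 0.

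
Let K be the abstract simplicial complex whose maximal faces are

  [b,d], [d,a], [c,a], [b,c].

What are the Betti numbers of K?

Order the vertices as a < b < c < d. Listing each simplex with vertices in this order, K has dimension 1 with simplices:

  0-simplices (4): a, b, c, d
  1-simplices (4): ac, ad, bc, bd

Hence C_0 ≅ Z^4, C_1 ≅ Z^4.

The boundary map ∂_1: C_1 → C_0 is given by ∂[p,q] = [q] − [p]. For instance
  ∂ac = c − a.
As a 4×4 matrix over Z this has rank 3, with invariant factors (1,1,1).

Now H_k = ker ∂_k / im ∂_{k+1}, so:

  H_0: rank C_0 − rank ∂_1 = 4 − 3 = 1, and the invariant factors of ∂_1 are all 1, so H_0 = Z.
  H_1: rank ker ∂_1 − rank ∂_2 = (4 − 3) − 0 = 1, and there is no ∂_2, so H_1 = Z.

Hence the Betti numbers are b_0 = 1, b_1 = 1.

b_0 = 1, b_1 = 1.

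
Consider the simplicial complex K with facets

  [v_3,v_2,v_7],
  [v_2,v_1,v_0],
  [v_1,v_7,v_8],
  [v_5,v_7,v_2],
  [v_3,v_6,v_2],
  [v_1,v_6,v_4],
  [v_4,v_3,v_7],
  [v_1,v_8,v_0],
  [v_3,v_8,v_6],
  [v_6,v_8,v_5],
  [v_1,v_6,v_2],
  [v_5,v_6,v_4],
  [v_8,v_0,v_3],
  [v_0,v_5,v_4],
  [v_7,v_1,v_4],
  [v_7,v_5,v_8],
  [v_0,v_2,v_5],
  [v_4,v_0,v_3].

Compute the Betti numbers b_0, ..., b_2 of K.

b_0 = 1, b_1 = 2, b_2 = 1.

We work with the vertex ordering v_0 < v_1 < v_2 < v_3 < v_4 < v_5 < v_6 < v_7 < v_8. The simplices of K, each written with vertices in increasing order, are:

  0-simplices (9): [v_0], [v_1], [v_2], [v_3], [v_4], [v_5], [v_6], [v_7], [v_8]
  1-simplices (27): (27 of them)
  2-simplices (18): (18 of them)

so the chain groups are C_0 ≅ Z^9, C_1 ≅ Z^27, C_2 ≅ Z^18.

∂_1: C_1 → C_0 sends each edge [p,q] (with p < q) to q − p.
As a 9×27 matrix over Z this has rank 8, with invariant factors (1,1,1,1,1,1,1,1).

The boundary map ∂_2: C_2 → C_1 sends each 2-simplex [p,q,r] to [q,r] − [p,r] + [p,q]. For instance
  ∂[v_2,v_5,v_7] = [v_5,v_7] − [v_2,v_7] + [v_2,v_5],
  ∂[v_1,v_4,v_7] = [v_4,v_7] − [v_1,v_7] + [v_1,v_4].
As a 27×18 matrix over Z this has rank 17, with invariant factors (1,1,1,1,1,1,1,1,1,1,1,1,1,1,1,1,1).

Reading off H_k = ker ∂_k / im ∂_{k+1}:

  H_0: rank C_0 − rank ∂_1 = 9 − 8 = 1, and the invariant factors of ∂_1 are all 1, so H_0 = Z.
  H_1: rank ker ∂_1 − rank ∂_2 = (27 − 8) − 17 = 2, and the invariant factors of ∂_2 are all 1, so H_1 = Z^2.
  H_2: rank ker ∂_2 − rank ∂_3 = (18 − 17) − 0 = 1, and there is no ∂_3, so H_2 = Z.

As a check, the Euler characteristic is 9 − 27 + 18 = 0, which agrees with 1 − 2 + 1 = 0.

Hence the Betti numbers are b_0 = 1, b_1 = 2, b_2 = 1.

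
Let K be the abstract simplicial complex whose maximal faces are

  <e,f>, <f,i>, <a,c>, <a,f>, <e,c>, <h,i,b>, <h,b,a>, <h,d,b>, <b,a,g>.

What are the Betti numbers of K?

K has 9 vertices, 14 edges, 4 triangles.
rank ∂_0 = 0, rank ∂_1 = 8 ⇒ b_0 = 9 − 0 − 8 = 1; all invariant factors of ∂_1 are 1 so no torsion. So H_0 = Z.
rank ∂_1 = 8, rank ∂_2 = 4 ⇒ b_1 = 14 − 8 − 4 = 2; all invariant factors of ∂_2 are 1 so no torsion. So H_1 = Z^2.
rank ∂_2 = 4, rank ∂_3 = 0 ⇒ b_2 = 4 − 4 − 0 = 0. So H_2 = 0.

b_0 = 1, b_1 = 2, b_2 = 0.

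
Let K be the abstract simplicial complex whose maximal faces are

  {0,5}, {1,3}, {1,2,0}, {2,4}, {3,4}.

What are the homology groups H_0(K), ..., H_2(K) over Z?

H_0 ≅ Z,  H_1 ≅ Z,  H_2 = 0.

Fix the vertex order 0 < 1 < 2 < 3 < 4 < 5 and write every simplex with vertices in increasing order. Then dim K = 2 and the simplices of K are:

  0-simplices (6): [0], [1], [2], [3], [4], [5]
  1-simplices (7): [0,1], [0,2], [0,5], [1,2], [1,3], [2,4], [3,4]
  2-simplices (1): [0,1,2]

Hence C_0 ≅ Z^6, C_1 ≅ Z^7, C_2 ≅ Z^1.

Boundary ∂_1: C_1 → C_0 maps an edge to its endpoints' difference, ∂[p,q] = q − p.
The resulting 6×7 matrix has rank 5, and its Smith normal form has invariant factors (1,1,1,1,1).

Boundary ∂_2: C_2 → C_1 maps a triangle to the signed sum of its edges. For instance
  ∂[0,1,2] = [1,2] − [0,2] + [0,1].
As a 7×1 matrix over Z this has rank 1, with invariant factors (1).

Reading off H_k = ker ∂_k / im ∂_{k+1}:

  H_0: rank C_0 − rank ∂_1 = 6 − 5 = 1, and the invariant factors of ∂_1 are all 1, so H_0 = Z.
  H_1: rank ker ∂_1 − rank ∂_2 = (7 − 5) − 1 = 1, and the invariant factors of ∂_2 are all 1, so H_1 = Z.
  H_2: rank ker ∂_2 − rank ∂_3 = (1 − 1) − 0 = 0, and there is no ∂_3, so H_2 = 0.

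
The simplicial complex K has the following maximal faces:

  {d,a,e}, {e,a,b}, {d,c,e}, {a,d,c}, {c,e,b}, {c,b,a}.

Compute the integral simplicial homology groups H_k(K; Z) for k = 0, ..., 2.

H_0 ≅ Z,  H_1 = 0,  H_2 ≅ Z.

Take the total order a < b < c < d < e on the vertex set. Then K (dimension 2) consists of the simplices:

  0-simplices (5): a, b, c, d, e
  1-simplices (9): ab, ac, ad, ae, bc, be, cd, ce, de
  2-simplices (6): abc, abe, acd, ade, bce, cde

giving chain groups C_0 ≅ Z^5, C_1 ≅ Z^9, C_2 ≅ Z^6.

∂_1: C_1 → C_0 is given by ∂[p,q] = [q] − [p]. For instance
  ∂ce = e − c.
This gives a 5×9 integer matrix of rank 4; reducing to Smith normal form yields diagonal entries (1,1,1,1).

Boundary ∂_2: C_2 → C_1 maps a triangle to the signed sum of its edges. For instance
  ∂cde = de − ce + cd,
  ∂bce = ce − be + bc.
The 9×6 boundary matrix has rank 5 and Smith normal form diag(1,1,1,1,1).

Computing H_k = (kernel of ∂_k) / (image of ∂_{k+1}):

  H_0: rank C_0 − rank ∂_1 = 5 − 4 = 1, and the invariant factors of ∂_1 are all 1, so H_0 = Z.
  H_1: rank ker ∂_1 − rank ∂_2 = (9 − 4) − 5 = 0, and the invariant factors of ∂_2 are all 1, so H_1 = 0.
  H_2: rank ker ∂_2 − rank ∂_3 = (6 − 5) − 0 = 1, and there is no ∂_3, so H_2 = Z.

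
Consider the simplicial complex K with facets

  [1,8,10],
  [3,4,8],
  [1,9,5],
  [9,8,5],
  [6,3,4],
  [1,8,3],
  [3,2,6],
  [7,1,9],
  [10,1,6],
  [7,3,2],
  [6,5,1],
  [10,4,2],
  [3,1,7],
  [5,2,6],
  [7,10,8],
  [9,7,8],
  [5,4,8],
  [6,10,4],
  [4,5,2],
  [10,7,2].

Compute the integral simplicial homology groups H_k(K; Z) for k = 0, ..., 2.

K has 10 vertices, 30 edges, 20 triangles.
rank ∂_0 = 0, rank ∂_1 = 9 ⇒ b_0 = 10 − 0 − 9 = 1; all invariant factors of ∂_1 are 1 so no torsion. So H_0 ≅ Z.
rank ∂_1 = 9, rank ∂_2 = 20 ⇒ b_1 = 30 − 9 − 20 = 1; ∂_2 has invariant factor(s) [2] giving torsion. So H_1 ≅ Z ⊕ Z/2Z.
rank ∂_2 = 20, rank ∂_3 = 0 ⇒ b_2 = 20 − 20 − 0 = 0. So H_2 ≅ 0.

H_0 = Z,  H_1 = Z ⊕ Z/2Z,  H_2 = 0.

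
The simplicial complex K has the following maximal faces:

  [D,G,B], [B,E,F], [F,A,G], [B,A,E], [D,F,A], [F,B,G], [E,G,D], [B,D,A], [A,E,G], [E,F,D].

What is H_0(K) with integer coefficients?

Take the total order A < B < D < E < F < G on the vertex set. Then K (dimension 2) consists of the simplices:

  0-simplices (6): A, B, D, E, F, G
  1-simplices (15): AB, AD, AE, AF, AG, BD, BE, BF, BG, DE, DF, DG, EF, EG, FG
  2-simplices (10): ABD, ABE, ADF, AEG, AFG, BDG, BEF, BFG, DEF, DEG

so the chain groups are C_0 ≅ Z^6, C_1 ≅ Z^15, C_2 ≅ Z^10.

The boundary map ∂_1: C_1 → C_0 is given by ∂[p,q] = [q] − [p].
As a 6×15 matrix over Z this has rank 5, with invariant factors (1,1,1,1,1).

The boundary map ∂_2: C_2 → C_1 sends each 2-simplex [p,q,r] to [q,r] − [p,r] + [p,q]. For instance
  ∂AFG = FG − AG + AF,
  ∂ABE = BE − AE + AB.
As a 15×10 matrix over Z this has rank 10, with invariant factors (1,1,1,1,1,1,1,1,1,2).

Reading off H_k = ker ∂_k / im ∂_{k+1}:

  H_0: rank C_0 − rank ∂_1 = 6 − 5 = 1, and the invariant factors of ∂_1 are all 1, so H_0 ≅ Z.

H_0 ≅ Z.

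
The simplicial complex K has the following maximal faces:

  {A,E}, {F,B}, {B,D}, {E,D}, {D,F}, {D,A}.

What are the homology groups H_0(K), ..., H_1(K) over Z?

K has 5 vertices, 6 edges.
rank ∂_0 = 0, rank ∂_1 = 4 ⇒ b_0 = 5 − 0 − 4 = 1; all invariant factors of ∂_1 are 1 so no torsion. So H_0 ≅ Z.
rank ∂_1 = 4, rank ∂_2 = 0 ⇒ b_1 = 6 − 4 − 0 = 2. So H_1 ≅ Z^2.

H_0 = Z,  H_1 = Z^2.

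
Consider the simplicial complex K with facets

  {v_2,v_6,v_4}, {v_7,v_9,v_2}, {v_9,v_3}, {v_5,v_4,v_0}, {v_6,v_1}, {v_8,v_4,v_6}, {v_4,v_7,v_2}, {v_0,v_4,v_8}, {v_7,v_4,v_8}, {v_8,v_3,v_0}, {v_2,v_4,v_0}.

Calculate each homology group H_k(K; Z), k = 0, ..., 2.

We work with the vertex ordering v_0 < v_1 < v_2 < v_3 < v_4 < v_5 < v_6 < v_7 < v_8 < v_9. The simplices of K, each written with vertices in increasing order, are:

  0-simplices (10): [v_0], [v_1], [v_2], [v_3], [v_4], [v_5], [v_6], [v_7], [v_8], [v_9]
  1-simplices (19): (19 of them)
  2-simplices (9): [v_0,v_2,v_4], [v_0,v_3,v_8], [v_0,v_4,v_5], [v_0,v_4,v_8], [v_2,v_4,v_6], [v_2,v_4,v_7], [v_2,v_7,v_9], [v_4,v_6,v_8], [v_4,v_7,v_8]

giving chain groups C_0 ≅ Z^10, C_1 ≅ Z^19, C_2 ≅ Z^9.

∂_1: C_1 → C_0 maps an edge to its endpoints' difference, ∂[p,q] = q − p.
This gives a 10×19 integer matrix of rank 9; reducing to Smith normal form yields diagonal entries (1,1,1,1,1,1,1,1,1).

The boundary map ∂_2: C_2 → C_1 acts by ∂[p,q,r] = [q,r] − [p,r] + [p,q]. For instance
  ∂[v_4,v_7,v_8] = [v_7,v_8] − [v_4,v_8] + [v_4,v_7],
  ∂[v_0,v_3,v_8] = [v_3,v_8] − [v_0,v_8] + [v_0,v_3].
This gives a 19×9 integer matrix of rank 9; reducing to Smith normal form yields diagonal entries (1,1,1,1,1,1,1,1,1).

Reading off H_k = ker ∂_k / im ∂_{k+1}:

  H_0: rank C_0 − rank ∂_1 = 10 − 9 = 1, and the invariant factors of ∂_1 are all 1, so H_0 ≅ Z.
  H_1: rank ker ∂_1 − rank ∂_2 = (19 − 9) − 9 = 1, and the invariant factors of ∂_2 are all 1, so H_1 ≅ Z.
  H_2: rank ker ∂_2 − rank ∂_3 = (9 − 9) − 0 = 0, and there is no ∂_3, so H_2 ≅ 0.

H_0 ≅ Z,  H_1 ≅ Z,  H_2 = 0.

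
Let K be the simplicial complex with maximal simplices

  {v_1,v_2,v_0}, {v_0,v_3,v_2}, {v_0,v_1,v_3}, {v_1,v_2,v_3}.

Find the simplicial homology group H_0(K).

H_0 = Z.

Order the vertices as v_0 < v_1 < v_2 < v_3. Listing each simplex with vertices in this order, K has dimension 2 with simplices:

  0-simplices (4): [v_0], [v_1], [v_2], [v_3]
  1-simplices (6): [v_0,v_1], [v_0,v_2], [v_0,v_3], [v_1,v_2], [v_1,v_3], [v_2,v_3]
  2-simplices (4): [v_0,v_1,v_2], [v_0,v_1,v_3], [v_0,v_2,v_3], [v_1,v_2,v_3]

so the chain groups are C_0 ≅ Z^4, C_1 ≅ Z^6, C_2 ≅ Z^4.

Boundary ∂_1: C_1 → C_0 maps an edge to its endpoints' difference, ∂[p,q] = q − p.
As a 4×6 matrix over Z this has rank 3, with invariant factors (1,1,1).

Boundary ∂_2: C_2 → C_1 sends each 2-simplex [p,q,r] to [q,r] − [p,r] + [p,q]. For instance
  ∂[v_0,v_2,v_3] = [v_2,v_3] − [v_0,v_3] + [v_0,v_2],
  ∂[v_1,v_2,v_3] = [v_2,v_3] − [v_1,v_3] + [v_1,v_2].
This gives a 6×4 integer matrix of rank 3; reducing to Smith normal form yields diagonal entries (1,1,1).

From H_k ≅ ker(∂_k) / im(∂_{k+1}) we obtain:

  H_0: rank C_0 − rank ∂_1 = 4 − 3 = 1, and the invariant factors of ∂_1 are all 1, so H_0 = Z.

(K is a triangulation of the 2-sphere S^2.)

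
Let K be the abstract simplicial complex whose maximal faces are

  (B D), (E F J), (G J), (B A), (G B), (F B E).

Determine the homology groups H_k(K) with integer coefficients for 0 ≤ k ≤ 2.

K has 7 vertices, 9 edges, 2 triangles.
rank ∂_0 = 0, rank ∂_1 = 6 ⇒ b_0 = 7 − 0 − 6 = 1; all invariant factors of ∂_1 are 1 so no torsion. So H_0 ≅ Z.
rank ∂_1 = 6, rank ∂_2 = 2 ⇒ b_1 = 9 − 6 − 2 = 1; all invariant factors of ∂_2 are 1 so no torsion. So H_1 ≅ Z.
rank ∂_2 = 2, rank ∂_3 = 0 ⇒ b_2 = 2 − 2 − 0 = 0. So H_2 ≅ 0.

H_0 ≅ Z,  H_1 ≅ Z,  H_2 = 0.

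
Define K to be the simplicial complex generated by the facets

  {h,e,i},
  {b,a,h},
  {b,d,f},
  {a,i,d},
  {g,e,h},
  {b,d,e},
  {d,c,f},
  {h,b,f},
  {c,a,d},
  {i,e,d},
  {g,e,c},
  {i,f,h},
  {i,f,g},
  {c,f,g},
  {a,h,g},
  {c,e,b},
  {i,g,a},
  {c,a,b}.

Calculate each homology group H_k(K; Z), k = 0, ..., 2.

We work with the vertex ordering a < b < c < d < e < f < g < h < i. The simplices of K, each written with vertices in increasing order, are:

  0-simplices (9): a, b, c, d, e, f, g, h, i
  1-simplices (27): ab, ac, ad, ag, ah, ai, bc, bd, be, bf, bh, cd, ce, cf, cg, de, df, di, eg, eh, ei, fg, fh, fi, gh, gi, hi
  2-simplices (18): abc, abh, acd, adi, agh, agi, bce, bde, bdf, bfh, cdf, ceg, cfg, dei, egh, ehi, fgi, fhi

Hence C_0 ≅ Z^9, C_1 ≅ Z^27, C_2 ≅ Z^18.

Boundary ∂_1: C_1 → C_0 maps an edge to its endpoints' difference, ∂[p,q] = q − p. For instance
  ∂be = e − b.
As a 9×27 matrix over Z this has rank 8, with invariant factors (1,1,1,1,1,1,1,1).

The boundary map ∂_2: C_2 → C_1 acts by ∂[p,q,r] = [q,r] − [p,r] + [p,q]. For instance
  ∂cdf = df − cf + cd,
  ∂bfh = fh − bh + bf.
As a 27×18 matrix over Z this has rank 18, with invariant factors (1,1,1,1,1,1,1,1,1,1,1,1,1,1,1,1,1,2).

From H_k ≅ ker(∂_k) / im(∂_{k+1}) we obtain:

  H_0: rank C_0 − rank ∂_1 = 9 − 8 = 1, and the invariant factors of ∂_1 are all 1, so H_0 ≅ Z.
  H_1: rank ker ∂_1 − rank ∂_2 = (27 − 8) − 18 = 1, and ∂_2 has invariant factor 2 > 1, so H_1 ≅ Z × Z/2.
  H_2: rank ker ∂_2 − rank ∂_3 = (18 − 18) − 0 = 0, and there is no ∂_3, so H_2 ≅ 0.

As a check, the Euler characteristic is 9 − 27 + 18 = 0, which agrees with 1 − 1 + 0 = 0.
(K is a triangulation of the Klein bottle.)

H_0 = Z,  H_1 = Z × Z/2,  H_2 = 0.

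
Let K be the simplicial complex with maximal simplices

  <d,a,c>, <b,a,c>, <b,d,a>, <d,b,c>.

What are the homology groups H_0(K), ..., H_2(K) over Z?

Fix the vertex order a < b < c < d and write every simplex with vertices in increasing order. Then dim K = 2 and the simplices of K are:

  0-simplices (4): a, b, c, d
  1-simplices (6): ab, ac, ad, bc, bd, cd
  2-simplices (4): abc, abd, acd, bcd

so the chain groups are C_0 ≅ Z^4, C_1 ≅ Z^6, C_2 ≅ Z^4.

Boundary ∂_1: C_1 → C_0 sends each edge [p,q] (with p < q) to q − p. For instance
  ∂bd = d − b.
The resulting 4×6 matrix has rank 3, and its Smith normal form has invariant factors (1,1,1).

The boundary map ∂_2: C_2 → C_1 acts by ∂[p,q,r] = [q,r] − [p,r] + [p,q]. For instance
  ∂abc = bc − ac + ab,
  ∂acd = cd − ad + ac.
The 6×4 boundary matrix has rank 3 and Smith normal form diag(1,1,1).

Reading off H_k = ker ∂_k / im ∂_{k+1}:

  H_0: rank C_0 − rank ∂_1 = 4 − 3 = 1, and the invariant factors of ∂_1 are all 1, so H_0 ≅ Z.
  H_1: rank ker ∂_1 − rank ∂_2 = (6 − 3) − 3 = 0, and the invariant factors of ∂_2 are all 1, so H_1 ≅ 0.
  H_2: rank ker ∂_2 − rank ∂_3 = (4 − 3) − 0 = 1, and there is no ∂_3, so H_2 ≅ Z.

H_0 = Z,  H_1 = 0,  H_2 = Z.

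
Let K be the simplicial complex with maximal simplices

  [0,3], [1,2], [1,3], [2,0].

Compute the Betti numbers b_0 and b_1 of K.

Order the vertices as 0 < 1 < 2 < 3. Listing each simplex with vertices in this order, K has dimension 1 with simplices:

  0-simplices (4): [0], [1], [2], [3]
  1-simplices (4): [0,2], [0,3], [1,2], [1,3]

Hence C_0 ≅ Z^4, C_1 ≅ Z^4.

Boundary ∂_1: C_1 → C_0 is given by ∂[p,q] = [q] − [p]. For instance
  ∂[1,2] = [2] − [1].
As a 4×4 matrix over Z this has rank 3, with invariant factors (1,1,1).

Reading off H_k = ker ∂_k / im ∂_{k+1}:

  H_0: rank C_0 − rank ∂_1 = 4 − 3 = 1, and the invariant factors of ∂_1 are all 1, so H_0 = Z.
  H_1: rank ker ∂_1 − rank ∂_2 = (4 − 3) − 0 = 1, and there is no ∂_2, so H_1 = Z.

Hence the Betti numbers are b_0 = 1, b_1 = 1.

b_0 = 1, b_1 = 1.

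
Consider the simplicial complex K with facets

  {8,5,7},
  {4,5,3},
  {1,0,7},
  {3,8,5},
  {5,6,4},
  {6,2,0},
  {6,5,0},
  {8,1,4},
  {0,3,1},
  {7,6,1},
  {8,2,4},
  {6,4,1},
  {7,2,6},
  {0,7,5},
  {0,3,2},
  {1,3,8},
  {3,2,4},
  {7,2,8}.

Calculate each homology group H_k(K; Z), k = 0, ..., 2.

H_0 ≅ Z,  H_1 ≅ Z ⊕ Z/2,  H_2 = 0.

K has 9 vertices, 27 edges, 18 triangles.
rank ∂_0 = 0, rank ∂_1 = 8 ⇒ b_0 = 9 − 0 − 8 = 1; all invariant factors of ∂_1 are 1 so no torsion. So H_0 = Z.
rank ∂_1 = 8, rank ∂_2 = 18 ⇒ b_1 = 27 − 8 − 18 = 1; ∂_2 has invariant factor(s) [2] giving torsion. So H_1 = Z ⊕ Z/2.
rank ∂_2 = 18, rank ∂_3 = 0 ⇒ b_2 = 18 − 18 − 0 = 0. So H_2 = 0.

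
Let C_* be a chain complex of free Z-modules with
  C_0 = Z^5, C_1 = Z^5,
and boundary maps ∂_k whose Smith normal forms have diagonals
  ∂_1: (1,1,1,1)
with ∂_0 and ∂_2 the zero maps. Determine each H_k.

H_0: b_0 = 5 − 0 − 4 = 1; torsion from ∂_1 factors > 1: none. So H_0 = Z.
H_1: b_1 = 5 − 4 − 0 = 1; torsion from ∂_2 factors > 1: none. So H_1 = Z.

H_0 = Z,  H_1 = Z.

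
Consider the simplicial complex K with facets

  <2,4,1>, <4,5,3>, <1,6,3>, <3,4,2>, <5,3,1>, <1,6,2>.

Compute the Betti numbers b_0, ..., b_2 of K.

b_0 = 1, b_1 = 1, b_2 = 0.

Take the total order 1 < 2 < 3 < 4 < 5 < 6 on the vertex set. Then K (dimension 2) consists of the simplices:

  0-simplices (6): [1], [2], [3], [4], [5], [6]
  1-simplices (12): [1,2], [1,3], [1,4], [1,5], [1,6], [2,3], [2,4], [2,6], [3,4], [3,5], [3,6], [4,5]
  2-simplices (6): [1,2,4], [1,2,6], [1,3,5], [1,3,6], [2,3,4], [3,4,5]

giving chain groups C_0 ≅ Z^6, C_1 ≅ Z^12, C_2 ≅ Z^6.

The boundary map ∂_1: C_1 → C_0 maps an edge to its endpoints' difference, ∂[p,q] = q − p.
The resulting 6×12 matrix has rank 5, and its Smith normal form has invariant factors (1,1,1,1,1).

∂_2: C_2 → C_1 acts by ∂[p,q,r] = [q,r] − [p,r] + [p,q]. For instance
  ∂[1,2,6] = [2,6] − [1,6] + [1,2],
  ∂[3,4,5] = [4,5] − [3,5] + [3,4].
This gives a 12×6 integer matrix of rank 6; reducing to Smith normal form yields diagonal entries (1,1,1,1,1,1).

Now H_k = ker ∂_k / im ∂_{k+1}, so:

  H_0: rank C_0 − rank ∂_1 = 6 − 5 = 1, and the invariant factors of ∂_1 are all 1, so H_0 ≅ Z.
  H_1: rank ker ∂_1 − rank ∂_2 = (12 − 5) − 6 = 1, and the invariant factors of ∂_2 are all 1, so H_1 ≅ Z.
  H_2: rank ker ∂_2 − rank ∂_3 = (6 − 6) − 0 = 0, and there is no ∂_3, so H_2 ≅ 0.

As a check, the Euler characteristic is 6 − 12 + 6 = 0, which agrees with 1 − 1 + 0 = 0.
(K is a triangulation of the cylinder S^1 x I.)

Hence the Betti numbers are b_0 = 1, b_1 = 1, b_2 = 0.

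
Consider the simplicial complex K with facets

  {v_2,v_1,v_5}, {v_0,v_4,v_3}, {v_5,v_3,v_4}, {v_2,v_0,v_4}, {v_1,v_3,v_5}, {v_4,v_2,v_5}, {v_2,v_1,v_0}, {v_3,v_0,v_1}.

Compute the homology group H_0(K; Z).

We work with the vertex ordering v_0 < v_1 < v_2 < v_3 < v_4 < v_5. The simplices of K, each written with vertices in increasing order, are:

  0-simplices (6): [v_0], [v_1], [v_2], [v_3], [v_4], [v_5]
  1-simplices (12): [v_0,v_1], [v_0,v_2], [v_0,v_3], [v_0,v_4], [v_1,v_2], [v_1,v_3], [v_1,v_5], [v_2,v_4], [v_2,v_5], [v_3,v_4], [v_3,v_5], [v_4,v_5]
  2-simplices (8): [v_0,v_1,v_2], [v_0,v_1,v_3], [v_0,v_2,v_4], [v_0,v_3,v_4], [v_1,v_2,v_5], [v_1,v_3,v_5], [v_2,v_4,v_5], [v_3,v_4,v_5]

so the chain groups are C_0 ≅ Z^6, C_1 ≅ Z^12, C_2 ≅ Z^8.

∂_1: C_1 → C_0 is given by ∂[p,q] = [q] − [p].
As a 6×12 matrix over Z this has rank 5, with invariant factors (1,1,1,1,1).

The boundary map ∂_2: C_2 → C_1 maps a triangle to the signed sum of its edges. For instance
  ∂[v_1,v_2,v_5] = [v_2,v_5] − [v_1,v_5] + [v_1,v_2],
  ∂[v_2,v_4,v_5] = [v_4,v_5] − [v_2,v_5] + [v_2,v_4].
The 12×8 boundary matrix has rank 7 and Smith normal form diag(1,1,1,1,1,1,1).

From H_k ≅ ker(∂_k) / im(∂_{k+1}) we obtain:

  H_0: rank C_0 − rank ∂_1 = 6 − 5 = 1, and the invariant factors of ∂_1 are all 1, so H_0 = Z.

H_0 = Z.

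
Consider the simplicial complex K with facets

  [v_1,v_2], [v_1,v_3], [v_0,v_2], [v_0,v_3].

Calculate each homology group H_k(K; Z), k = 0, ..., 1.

Fix the vertex order v_0 < v_1 < v_2 < v_3 and write every simplex with vertices in increasing order. Then dim K = 1 and the simplices of K are:

  0-simplices (4): [v_0], [v_1], [v_2], [v_3]
  1-simplices (4): [v_0,v_2], [v_0,v_3], [v_1,v_2], [v_1,v_3]

so the chain groups are C_0 ≅ Z^4, C_1 ≅ Z^4.

Boundary ∂_1: C_1 → C_0 sends each edge [p,q] (with p < q) to q − p.
As a 4×4 matrix over Z this has rank 3, with invariant factors (1,1,1).

Now H_k = ker ∂_k / im ∂_{k+1}, so:

  H_0: rank C_0 − rank ∂_1 = 4 − 3 = 1, and the invariant factors of ∂_1 are all 1, so H_0 = Z.
  H_1: rank ker ∂_1 − rank ∂_2 = (4 − 3) − 0 = 1, and there is no ∂_2, so H_1 = Z.

H_0 ≅ Z,  H_1 ≅ Z.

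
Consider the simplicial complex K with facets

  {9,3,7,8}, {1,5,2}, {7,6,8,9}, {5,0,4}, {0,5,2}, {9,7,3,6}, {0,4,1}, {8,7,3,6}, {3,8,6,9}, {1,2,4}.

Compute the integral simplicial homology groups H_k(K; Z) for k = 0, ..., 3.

H_0 ≅ Z^2,  H_1 ≅ Z,  H_2 = 0,  H_3 ≅ Z.

We work with the vertex ordering 0 < 1 < 2 < 3 < 4 < 5 < 6 < 7 < 8 < 9. The simplices of K, each written with vertices in increasing order, are:

  0-simplices (10): [0], [1], [2], [3], [4], [5], [6], [7], [8], [9]
  1-simplices (20): [0,1], [0,2], [0,4], [0,5], [1,2], [1,4], [1,5], [2,4], [2,5], [3,6], [3,7], [3,8], [3,9], [4,5], [6,7], [6,8], [6,9], [7,8], [7,9], [8,9]
  2-simplices (15): [0,1,4], [0,2,5], [0,4,5], [1,2,4], [1,2,5], [3,6,7], [3,6,8], [3,6,9], [3,7,8], [3,7,9], [3,8,9], [6,7,8], [6,7,9], [6,8,9], [7,8,9]
  3-simplices (5): [3,6,7,8], [3,6,7,9], [3,6,8,9], [3,7,8,9], [6,7,8,9]

giving chain groups C_0 ≅ Z^10, C_1 ≅ Z^20, C_2 ≅ Z^15, C_3 ≅ Z^5.

Boundary ∂_1: C_1 → C_0 is given by ∂[p,q] = [q] − [p]. For instance
  ∂[0,1] = [1] − [0].
As a 10×20 matrix over Z this has rank 8, with invariant factors (1,1,1,1,1,1,1,1).

The boundary map ∂_2: C_2 → C_1 acts by ∂[p,q,r] = [q,r] − [p,r] + [p,q]. For instance
  ∂[3,6,9] = [6,9] − [3,9] + [3,6],
  ∂[1,2,5] = [2,5] − [1,5] + [1,2].
The resulting 20×15 matrix has rank 11, and its Smith normal form has invariant factors (1,1,1,1,1,1,1,1,1,1,1).

Boundary ∂_3: C_3 → C_2 sends each 3-simplex σ to the alternating sum Σ_i (−1)^i (σ with its i-th vertex removed). For instance
  ∂[3,6,7,9] = [6,7,9] − [3,7,9] + [3,6,9] − [3,6,7],
  ∂[6,7,8,9] = [7,8,9] − [6,8,9] + [6,7,9] − [6,7,8].
This gives a 15×5 integer matrix of rank 4; reducing to Smith normal form yields diagonal entries (1,1,1,1).

Now H_k = ker ∂_k / im ∂_{k+1}, so:

  H_0: rank C_0 − rank ∂_1 = 10 − 8 = 2, and the invariant factors of ∂_1 are all 1, so H_0 ≅ Z^2.
  H_1: rank ker ∂_1 − rank ∂_2 = (20 − 8) − 11 = 1, and the invariant factors of ∂_2 are all 1, so H_1 ≅ Z.
  H_2: rank ker ∂_2 − rank ∂_3 = (15 − 11) − 4 = 0, and the invariant factors of ∂_3 are all 1, so H_2 ≅ 0.
  H_3: rank ker ∂_3 − rank ∂_4 = (5 − 4) − 0 = 1, and there is no ∂_4, so H_3 ≅ Z.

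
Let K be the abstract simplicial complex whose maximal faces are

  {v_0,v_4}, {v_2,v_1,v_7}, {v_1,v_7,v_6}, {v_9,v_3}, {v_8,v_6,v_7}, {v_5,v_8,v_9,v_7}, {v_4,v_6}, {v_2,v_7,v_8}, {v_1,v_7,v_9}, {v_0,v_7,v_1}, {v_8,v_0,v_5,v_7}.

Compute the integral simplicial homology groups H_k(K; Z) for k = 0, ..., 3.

Fix the vertex order v_0 < v_1 < v_2 < v_3 < v_4 < v_5 < v_6 < v_7 < v_8 < v_9 and write every simplex with vertices in increasing order. Then dim K = 3 and the simplices of K are:

  0-simplices (10): [v_0], [v_1], [v_2], [v_3], [v_4], [v_5], [v_6], [v_7], [v_8], [v_9]
  1-simplices (21): (21 of them)
  2-simplices (13): (13 of them)
  3-simplices (2): [v_0,v_5,v_7,v_8], [v_5,v_7,v_8,v_9]

giving chain groups C_0 ≅ Z^10, C_1 ≅ Z^21, C_2 ≅ Z^13, C_3 ≅ Z^2.

The boundary map ∂_1: C_1 → C_0 sends each edge [p,q] (with p < q) to q − p.
As a 10×21 matrix over Z this has rank 9, with invariant factors (1,1,1,1,1,1,1,1,1).

Boundary ∂_2: C_2 → C_1 acts by ∂[p,q,r] = [q,r] − [p,r] + [p,q]. For instance
  ∂[v_5,v_7,v_8] = [v_7,v_8] − [v_5,v_8] + [v_5,v_7],
  ∂[v_7,v_8,v_9] = [v_8,v_9] − [v_7,v_9] + [v_7,v_8].
As a 21×13 matrix over Z this has rank 11, with invariant factors (1,1,1,1,1,1,1,1,1,1,1).

The boundary map ∂_3: C_3 → C_2 sends each 3-simplex σ to the alternating sum Σ_i (−1)^i (σ with its i-th vertex removed). For instance
  ∂[v_5,v_7,v_8,v_9] = [v_7,v_8,v_9] − [v_5,v_8,v_9] + [v_5,v_7,v_9] − [v_5,v_7,v_8],
  ∂[v_0,v_5,v_7,v_8] = [v_5,v_7,v_8] − [v_0,v_7,v_8] + [v_0,v_5,v_8] − [v_0,v_5,v_7].
As a 13×2 matrix over Z this has rank 2, with invariant factors (1,1).

Computing H_k = (kernel of ∂_k) / (image of ∂_{k+1}):

  H_0: rank C_0 − rank ∂_1 = 10 − 9 = 1, and the invariant factors of ∂_1 are all 1, so H_0 ≅ Z.
  H_1: rank ker ∂_1 − rank ∂_2 = (21 − 9) − 11 = 1, and the invariant factors of ∂_2 are all 1, so H_1 ≅ Z.
  H_2: rank ker ∂_2 − rank ∂_3 = (13 − 11) − 2 = 0, and the invariant factors of ∂_3 are all 1, so H_2 ≅ 0.
  H_3: rank ker ∂_3 − rank ∂_4 = (2 − 2) − 0 = 0, and there is no ∂_4, so H_3 ≅ 0.

H_0 = Z,  H_1 = Z,  H_2 = 0,  H_3 = 0.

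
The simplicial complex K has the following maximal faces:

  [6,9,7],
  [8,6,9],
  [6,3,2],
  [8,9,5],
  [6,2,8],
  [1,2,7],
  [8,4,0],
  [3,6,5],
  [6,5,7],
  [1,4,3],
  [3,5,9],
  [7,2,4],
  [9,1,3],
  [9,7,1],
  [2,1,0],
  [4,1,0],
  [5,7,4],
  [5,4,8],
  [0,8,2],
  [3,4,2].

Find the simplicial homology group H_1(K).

We work with the vertex ordering 0 < 1 < 2 < 3 < 4 < 5 < 6 < 7 < 8 < 9. The simplices of K, each written with vertices in increasing order, are:

  0-simplices (10): [0], [1], [2], [3], [4], [5], [6], [7], [8], [9]
  1-simplices (30): (30 of them)
  2-simplices (20): (20 of them)

Hence C_0 ≅ Z^10, C_1 ≅ Z^30, C_2 ≅ Z^20.

The boundary map ∂_1: C_1 → C_0 sends each edge [p,q] (with p < q) to q − p. For instance
  ∂[2,3] = [3] − [2].
The 10×30 boundary matrix has rank 9 and Smith normal form diag(1,1,1,1,1,1,1,1,1).

The boundary map ∂_2: C_2 → C_1 maps a triangle to the signed sum of its edges. For instance
  ∂[0,1,2] = [1,2] − [0,2] + [0,1],
  ∂[1,7,9] = [7,9] − [1,9] + [1,7].
The 30×20 boundary matrix has rank 20 and Smith normal form diag(1,1,1,1,1,1,1,1,1,1,1,1,1,1,1,1,1,1,1,2).

From H_k ≅ ker(∂_k) / im(∂_{k+1}) we obtain:

  H_1: rank ker ∂_1 − rank ∂_2 = (30 − 9) − 20 = 1, and ∂_2 has invariant factor 2 > 1, so H_1 ≅ Z ⊕ Z/2.

H_1 = Z ⊕ Z/2.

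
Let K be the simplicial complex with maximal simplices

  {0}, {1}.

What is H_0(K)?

Fix the vertex order 0 < 1 and write every simplex with vertices in increasing order. Then dim K = 0 and the simplices of K are:

  0-simplices (2): [0], [1]

giving chain groups C_0 ≅ Z^2.

From H_k ≅ ker(∂_k) / im(∂_{k+1}) we obtain:

  H_0: rank C_0 − rank ∂_1 = 2 − 0 = 2, and there is no ∂_1, so H_0 = Z^2.

H_0 = Z^2.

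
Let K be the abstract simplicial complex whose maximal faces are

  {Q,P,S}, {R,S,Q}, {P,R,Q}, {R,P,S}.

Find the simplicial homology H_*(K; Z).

H_0 ≅ Z,  H_1 = 0,  H_2 ≅ Z.

K has 4 vertices, 6 edges, 4 triangles.
rank ∂_0 = 0, rank ∂_1 = 3 ⇒ b_0 = 4 − 0 − 3 = 1; all invariant factors of ∂_1 are 1 so no torsion. So H_0 ≅ Z.
rank ∂_1 = 3, rank ∂_2 = 3 ⇒ b_1 = 6 − 3 − 3 = 0; all invariant factors of ∂_2 are 1 so no torsion. So H_1 ≅ 0.
rank ∂_2 = 3, rank ∂_3 = 0 ⇒ b_2 = 4 − 3 − 0 = 1. So H_2 ≅ Z.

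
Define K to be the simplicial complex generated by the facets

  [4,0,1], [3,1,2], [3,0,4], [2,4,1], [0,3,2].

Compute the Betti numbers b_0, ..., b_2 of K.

b_0 = 1, b_1 = 1, b_2 = 0.

Fix the vertex order 0 < 1 < 2 < 3 < 4 and write every simplex with vertices in increasing order. Then dim K = 2 and the simplices of K are:

  0-simplices (5): [0], [1], [2], [3], [4]
  1-simplices (10): [0,1], [0,2], [0,3], [0,4], [1,2], [1,3], [1,4], [2,3], [2,4], [3,4]
  2-simplices (5): [0,1,4], [0,2,3], [0,3,4], [1,2,3], [1,2,4]

so the chain groups are C_0 ≅ Z^5, C_1 ≅ Z^10, C_2 ≅ Z^5.

∂_1: C_1 → C_0 maps an edge to its endpoints' difference, ∂[p,q] = q − p. For instance
  ∂[2,4] = [4] − [2].
The resulting 5×10 matrix has rank 4, and its Smith normal form has invariant factors (1,1,1,1).

Boundary ∂_2: C_2 → C_1 acts by ∂[p,q,r] = [q,r] − [p,r] + [p,q]. For instance
  ∂[1,2,4] = [2,4] − [1,4] + [1,2],
  ∂[0,1,4] = [1,4] − [0,4] + [0,1].
This gives a 10×5 integer matrix of rank 5; reducing to Smith normal form yields diagonal entries (1,1,1,1,1).

Reading off H_k = ker ∂_k / im ∂_{k+1}:

  H_0: rank C_0 − rank ∂_1 = 5 − 4 = 1, and the invariant factors of ∂_1 are all 1, so H_0 ≅ Z.
  H_1: rank ker ∂_1 − rank ∂_2 = (10 − 4) − 5 = 1, and the invariant factors of ∂_2 are all 1, so H_1 ≅ Z.
  H_2: rank ker ∂_2 − rank ∂_3 = (5 − 5) − 0 = 0, and there is no ∂_3, so H_2 ≅ 0.

As a check, the Euler characteristic is 5 − 10 + 5 = 0, which agrees with 1 − 1 + 0 = 0.
(K is a triangulation of the Möbius band.)

Hence the Betti numbers are b_0 = 1, b_1 = 1, b_2 = 0.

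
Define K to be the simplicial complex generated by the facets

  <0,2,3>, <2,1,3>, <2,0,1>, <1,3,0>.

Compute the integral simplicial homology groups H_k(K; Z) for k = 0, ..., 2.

H_0 = Z,  H_1 = 0,  H_2 = Z.

We work with the vertex ordering 0 < 1 < 2 < 3. The simplices of K, each written with vertices in increasing order, are:

  0-simplices (4): [0], [1], [2], [3]
  1-simplices (6): [0,1], [0,2], [0,3], [1,2], [1,3], [2,3]
  2-simplices (4): [0,1,2], [0,1,3], [0,2,3], [1,2,3]

giving chain groups C_0 ≅ Z^4, C_1 ≅ Z^6, C_2 ≅ Z^4.

The boundary map ∂_1: C_1 → C_0 is given by ∂[p,q] = [q] − [p]. For instance
  ∂[1,2] = [2] − [1].
The 4×6 boundary matrix has rank 3 and Smith normal form diag(1,1,1).

∂_2: C_2 → C_1 sends each 2-simplex [p,q,r] to [q,r] − [p,r] + [p,q]. For instance
  ∂[0,2,3] = [2,3] − [0,3] + [0,2],
  ∂[0,1,3] = [1,3] − [0,3] + [0,1].
The 6×4 boundary matrix has rank 3 and Smith normal form diag(1,1,1).

From H_k ≅ ker(∂_k) / im(∂_{k+1}) we obtain:

  H_0: rank C_0 − rank ∂_1 = 4 − 3 = 1, and the invariant factors of ∂_1 are all 1, so H_0 = Z.
  H_1: rank ker ∂_1 − rank ∂_2 = (6 − 3) − 3 = 0, and the invariant factors of ∂_2 are all 1, so H_1 = 0.
  H_2: rank ker ∂_2 − rank ∂_3 = (4 − 3) − 0 = 1, and there is no ∂_3, so H_2 = Z.

(K is a triangulation of the 2-sphere S^2.)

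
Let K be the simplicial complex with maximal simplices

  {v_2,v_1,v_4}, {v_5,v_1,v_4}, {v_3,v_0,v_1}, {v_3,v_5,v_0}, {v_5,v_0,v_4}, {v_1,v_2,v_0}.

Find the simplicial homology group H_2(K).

Take the total order v_0 < v_1 < v_2 < v_3 < v_4 < v_5 on the vertex set. Then K (dimension 2) consists of the simplices:

  0-simplices (6): [v_0], [v_1], [v_2], [v_3], [v_4], [v_5]
  1-simplices (12): [v_0,v_1], [v_0,v_2], [v_0,v_3], [v_0,v_4], [v_0,v_5], [v_1,v_2], [v_1,v_3], [v_1,v_4], [v_1,v_5], [v_2,v_4], [v_3,v_5], [v_4,v_5]
  2-simplices (6): [v_0,v_1,v_2], [v_0,v_1,v_3], [v_0,v_3,v_5], [v_0,v_4,v_5], [v_1,v_2,v_4], [v_1,v_4,v_5]

so the chain groups are C_0 ≅ Z^6, C_1 ≅ Z^12, C_2 ≅ Z^6.

∂_1: C_1 → C_0 maps an edge to its endpoints' difference, ∂[p,q] = q − p.
This gives a 6×12 integer matrix of rank 5; reducing to Smith normal form yields diagonal entries (1,1,1,1,1).

The boundary map ∂_2: C_2 → C_1 maps a triangle to the signed sum of its edges. For instance
  ∂[v_1,v_4,v_5] = [v_4,v_5] − [v_1,v_5] + [v_1,v_4],
  ∂[v_0,v_1,v_3] = [v_1,v_3] − [v_0,v_3] + [v_0,v_1].
As a 12×6 matrix over Z this has rank 6, with invariant factors (1,1,1,1,1,1).

Now H_k = ker ∂_k / im ∂_{k+1}, so:

  H_2: rank ker ∂_2 − rank ∂_3 = (6 − 6) − 0 = 0, and there is no ∂_3, so H_2 ≅ 0.

(K is a triangulation of the cylinder S^1 x I.)

H_2 ≅ 0.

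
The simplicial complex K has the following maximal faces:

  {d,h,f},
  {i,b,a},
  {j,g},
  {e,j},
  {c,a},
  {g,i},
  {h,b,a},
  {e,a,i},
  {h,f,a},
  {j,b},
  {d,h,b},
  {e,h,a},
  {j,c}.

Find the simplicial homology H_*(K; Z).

H_0 = Z,  H_1 = Z^3,  H_2 = 0.

Fix the vertex order a < b < c < d < e < f < g < h < i < j and write every simplex with vertices in increasing order. Then dim K = 2 and the simplices of K are:

  0-simplices (10): a, b, c, d, e, f, g, h, i, j
  1-simplices (19): ab, ac, ae, af, ah, ai, bd, bh, bi, bj, cj, df, dh, eh, ei, ej, fh, gi, gj
  2-simplices (7): abh, abi, aeh, aei, afh, bdh, dfh

Hence C_0 ≅ Z^10, C_1 ≅ Z^19, C_2 ≅ Z^7.

∂_1: C_1 → C_0 maps an edge to its endpoints' difference, ∂[p,q] = q − p. For instance
  ∂ac = c − a.
This gives a 10×19 integer matrix of rank 9; reducing to Smith normal form yields diagonal entries (1,1,1,1,1,1,1,1,1).

Boundary ∂_2: C_2 → C_1 acts by ∂[p,q,r] = [q,r] − [p,r] + [p,q]. For instance
  ∂abh = bh − ah + ab,
  ∂dfh = fh − dh + df.
This gives a 19×7 integer matrix of rank 7; reducing to Smith normal form yields diagonal entries (1,1,1,1,1,1,1).

From H_k ≅ ker(∂_k) / im(∂_{k+1}) we obtain:

  H_0: rank C_0 − rank ∂_1 = 10 − 9 = 1, and the invariant factors of ∂_1 are all 1, so H_0 ≅ Z.
  H_1: rank ker ∂_1 − rank ∂_2 = (19 − 9) − 7 = 3, and the invariant factors of ∂_2 are all 1, so H_1 ≅ Z^3.
  H_2: rank ker ∂_2 − rank ∂_3 = (7 − 7) − 0 = 0, and there is no ∂_3, so H_2 ≅ 0.

As a check, the Euler characteristic is 10 − 19 + 7 = -2, which agrees with 1 − 3 + 0 = -2.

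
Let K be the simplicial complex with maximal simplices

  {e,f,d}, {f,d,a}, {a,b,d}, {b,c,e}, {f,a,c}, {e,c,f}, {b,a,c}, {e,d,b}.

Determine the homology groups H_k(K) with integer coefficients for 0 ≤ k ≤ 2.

Order the vertices as a < b < c < d < e < f. Listing each simplex with vertices in this order, K has dimension 2 with simplices:

  0-simplices (6): a, b, c, d, e, f
  1-simplices (12): ab, ac, ad, af, bc, bd, be, ce, cf, de, df, ef
  2-simplices (8): abc, abd, acf, adf, bce, bde, cef, def

giving chain groups C_0 ≅ Z^6, C_1 ≅ Z^12, C_2 ≅ Z^8.

∂_1: C_1 → C_0 is given by ∂[p,q] = [q] − [p].
The 6×12 boundary matrix has rank 5 and Smith normal form diag(1,1,1,1,1).

∂_2: C_2 → C_1 maps a triangle to the signed sum of its edges. For instance
  ∂def = ef − df + de,
  ∂abc = bc − ac + ab.
This gives a 12×8 integer matrix of rank 7; reducing to Smith normal form yields diagonal entries (1,1,1,1,1,1,1).

Computing H_k = (kernel of ∂_k) / (image of ∂_{k+1}):

  H_0: rank C_0 − rank ∂_1 = 6 − 5 = 1, and the invariant factors of ∂_1 are all 1, so H_0 ≅ Z.
  H_1: rank ker ∂_1 − rank ∂_2 = (12 − 5) − 7 = 0, and the invariant factors of ∂_2 are all 1, so H_1 ≅ 0.
  H_2: rank ker ∂_2 − rank ∂_3 = (8 − 7) − 0 = 1, and there is no ∂_3, so H_2 ≅ Z.

H_0 ≅ Z,  H_1 = 0,  H_2 ≅ Z.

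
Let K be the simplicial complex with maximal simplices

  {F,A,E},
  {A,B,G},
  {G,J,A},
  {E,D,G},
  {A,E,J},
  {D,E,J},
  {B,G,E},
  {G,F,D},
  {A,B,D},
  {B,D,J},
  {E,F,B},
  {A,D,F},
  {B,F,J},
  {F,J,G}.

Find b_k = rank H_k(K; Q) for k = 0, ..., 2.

b_0 = 1, b_1 = 2, b_2 = 1.

Order the vertices as A < B < D < E < F < G < J. Listing each simplex with vertices in this order, K has dimension 2 with simplices:

  0-simplices (7): A, B, D, E, F, G, J
  1-simplices (21): AB, AD, AE, AF, AG, AJ, BD, BE, BF, BG, BJ, DE, DF, DG, DJ, EF, EG, EJ, FG, FJ, GJ
  2-simplices (14): ABD, ABG, ADF, AEF, AEJ, AGJ, BDJ, BEF, BEG, BFJ, DEG, DEJ, DFG, FGJ

Hence C_0 ≅ Z^7, C_1 ≅ Z^21, C_2 ≅ Z^14.

Boundary ∂_1: C_1 → C_0 is given by ∂[p,q] = [q] − [p]. For instance
  ∂DF = F − D.
The 7×21 boundary matrix has rank 6 and Smith normal form diag(1,1,1,1,1,1).

∂_2: C_2 → C_1 maps a triangle to the signed sum of its edges. For instance
  ∂BEG = EG − BG + BE,
  ∂BDJ = DJ − BJ + BD.
As a 21×14 matrix over Z this has rank 13, with invariant factors (1,1,1,1,1,1,1,1,1,1,1,1,1).

From H_k ≅ ker(∂_k) / im(∂_{k+1}) we obtain:

  H_0: rank C_0 − rank ∂_1 = 7 − 6 = 1, and the invariant factors of ∂_1 are all 1, so H_0 = Z.
  H_1: rank ker ∂_1 − rank ∂_2 = (21 − 6) − 13 = 2, and the invariant factors of ∂_2 are all 1, so H_1 = Z^2.
  H_2: rank ker ∂_2 − rank ∂_3 = (14 − 13) − 0 = 1, and there is no ∂_3, so H_2 = Z.

As a check, the Euler characteristic is 7 − 21 + 14 = 0, which agrees with 1 − 2 + 1 = 0.

Hence the Betti numbers are b_0 = 1, b_1 = 2, b_2 = 1.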